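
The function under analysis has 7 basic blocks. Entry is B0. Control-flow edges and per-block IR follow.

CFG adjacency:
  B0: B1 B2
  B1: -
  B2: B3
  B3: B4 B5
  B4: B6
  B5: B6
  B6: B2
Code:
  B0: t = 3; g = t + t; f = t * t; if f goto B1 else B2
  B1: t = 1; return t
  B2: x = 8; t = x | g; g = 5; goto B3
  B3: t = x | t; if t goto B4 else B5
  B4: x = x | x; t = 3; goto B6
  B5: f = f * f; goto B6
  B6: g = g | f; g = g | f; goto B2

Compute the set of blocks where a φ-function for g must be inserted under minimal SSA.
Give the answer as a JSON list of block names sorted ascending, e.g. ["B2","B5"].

Answer: ["B2"]

Derivation:
idom tree: B1←B0 B2←B0 B3←B2 B4←B3 B5←B3 B6←B3
Join-block Dom:
  B2: preds {B0,B6}: {B0} ∩ {B0,B2,B3,B6} = {B0}; idom=B0
  B6: preds {B4,B5}: {B0,B2,B3,B4} ∩ {B0,B2,B3,B5} = {B0,B2,B3}; idom=B3

DF derivation:
  join B2 pred B0: · stop@B0
  join B2 pred B6: B6→B3→B2 stop@B0
  join B6 pred B4: B4 stop@B3
  join B6 pred B5: B5 stop@B3
  B0: DF=∅
  B1: DF=∅
  B2: DF={B2}
  B3: DF={B2}
  B4: DF={B6}
  B5: DF={B6}
  B6: DF={B2}

φ for g: defs {B0,B2,B6}
  DF⁺ = {B2}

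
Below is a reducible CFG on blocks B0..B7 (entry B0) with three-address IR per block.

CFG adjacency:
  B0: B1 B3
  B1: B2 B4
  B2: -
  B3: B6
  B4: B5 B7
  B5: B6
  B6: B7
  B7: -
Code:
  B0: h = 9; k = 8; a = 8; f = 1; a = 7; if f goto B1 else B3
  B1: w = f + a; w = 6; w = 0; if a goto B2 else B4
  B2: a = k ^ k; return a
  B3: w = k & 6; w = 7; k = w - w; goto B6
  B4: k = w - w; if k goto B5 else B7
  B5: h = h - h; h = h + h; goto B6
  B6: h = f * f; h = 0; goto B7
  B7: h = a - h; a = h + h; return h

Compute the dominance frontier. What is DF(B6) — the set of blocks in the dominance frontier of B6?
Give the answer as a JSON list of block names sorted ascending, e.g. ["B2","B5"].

Answer: ["B7"]

Analysis:
idom tree: B1←B0 B2←B1 B3←B0 B4←B1 B5←B4 B6←B0 B7←B0
Dom at joins:
  B6: preds {B3,B5}: {B0,B3} ∩ {B0,B1,B4,B5} = {B0}; idom=B0
  B7: preds {B4,B6}: {B0,B1,B4} ∩ {B0,B6} = {B0}; idom=B0

DF derivation:
  join B6 pred B3: B3 stop@B0
  join B6 pred B5: B5→B4→B1 stop@B0
  join B7 pred B4: B4→B1 stop@B0
  join B7 pred B6: B6 stop@B0
  B0 → ∅
  B1 → {B6,B7}
  B2 → ∅
  B3 → {B6}
  B4 → {B6,B7}
  B5 → {B6}
  B6 → {B7}
  B7 → ∅

DF(B6) = ["B7"]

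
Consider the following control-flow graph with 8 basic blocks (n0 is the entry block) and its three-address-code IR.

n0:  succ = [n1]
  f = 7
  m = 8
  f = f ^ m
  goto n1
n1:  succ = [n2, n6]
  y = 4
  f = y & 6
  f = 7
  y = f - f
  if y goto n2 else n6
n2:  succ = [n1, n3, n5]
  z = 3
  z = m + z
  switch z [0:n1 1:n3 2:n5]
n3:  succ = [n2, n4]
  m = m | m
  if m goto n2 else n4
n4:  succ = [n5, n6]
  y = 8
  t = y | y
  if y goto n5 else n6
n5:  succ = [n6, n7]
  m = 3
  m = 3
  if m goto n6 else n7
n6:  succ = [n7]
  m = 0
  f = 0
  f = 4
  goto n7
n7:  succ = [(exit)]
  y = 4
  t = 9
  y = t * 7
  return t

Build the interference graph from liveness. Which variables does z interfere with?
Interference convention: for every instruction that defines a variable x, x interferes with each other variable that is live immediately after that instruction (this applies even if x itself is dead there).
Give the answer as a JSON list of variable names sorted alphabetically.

def/use:
  n0: {f,m} / ∅
  n1: {f,y} / ∅
  n2: {z} / {m}
  n3: {m} / {m}
  n4: {t,y} / ∅
  n5: {m} / ∅
  n6: {f,m} / ∅
  n7: {t,y} / ∅

Liveness:
  n0: in=∅ out={m}
  n1: in={m} out={m}
  n2: in={m} out={m}
  n3: in={m} out={m}
  n4: in=∅ out=∅
  n5: in=∅ out=∅
  n6: in=∅ out=∅
  n7: in=∅ out=∅

Interference:
  f — {m}
  m — {f,y,z}
  t — {y}
  y — {m,t}
  z — {m}

N(z) = ["m"]

Answer: ["m"]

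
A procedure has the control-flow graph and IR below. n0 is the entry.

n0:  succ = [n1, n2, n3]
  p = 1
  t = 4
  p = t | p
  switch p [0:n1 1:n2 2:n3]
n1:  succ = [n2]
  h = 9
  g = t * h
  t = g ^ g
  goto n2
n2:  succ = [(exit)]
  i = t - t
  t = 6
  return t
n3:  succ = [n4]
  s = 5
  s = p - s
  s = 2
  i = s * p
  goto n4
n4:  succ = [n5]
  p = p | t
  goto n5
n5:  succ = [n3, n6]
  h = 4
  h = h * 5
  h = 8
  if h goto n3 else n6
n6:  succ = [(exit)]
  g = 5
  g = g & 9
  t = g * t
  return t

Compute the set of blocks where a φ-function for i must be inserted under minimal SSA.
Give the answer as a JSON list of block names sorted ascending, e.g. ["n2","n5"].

idom tree: n1←n0 n2←n0 n3←n0 n4←n3 n5←n4 n6←n5
Dom at joins:
  n2: preds {n0,n1}: {n0} ∩ {n0,n1} = {n0}; idom=n0
  n3: preds {n0,n5}: {n0} ∩ {n0,n3,n4,n5} = {n0}; idom=n0

Frontier:
  n2←n0: walk · to n0
  n2←n1: walk n1 to n0
  n3←n0: walk · to n0
  n3←n5: walk n5→n4→n3 to n0
  DF(n0)=∅
  DF(n1)={n2}
  DF(n2)=∅
  DF(n3)={n3}
  DF(n4)={n3}
  DF(n5)={n3}
  DF(n6)=∅

φ for i: defs {n2,n3}
  DF⁺ = {n3}

Answer: ["n3"]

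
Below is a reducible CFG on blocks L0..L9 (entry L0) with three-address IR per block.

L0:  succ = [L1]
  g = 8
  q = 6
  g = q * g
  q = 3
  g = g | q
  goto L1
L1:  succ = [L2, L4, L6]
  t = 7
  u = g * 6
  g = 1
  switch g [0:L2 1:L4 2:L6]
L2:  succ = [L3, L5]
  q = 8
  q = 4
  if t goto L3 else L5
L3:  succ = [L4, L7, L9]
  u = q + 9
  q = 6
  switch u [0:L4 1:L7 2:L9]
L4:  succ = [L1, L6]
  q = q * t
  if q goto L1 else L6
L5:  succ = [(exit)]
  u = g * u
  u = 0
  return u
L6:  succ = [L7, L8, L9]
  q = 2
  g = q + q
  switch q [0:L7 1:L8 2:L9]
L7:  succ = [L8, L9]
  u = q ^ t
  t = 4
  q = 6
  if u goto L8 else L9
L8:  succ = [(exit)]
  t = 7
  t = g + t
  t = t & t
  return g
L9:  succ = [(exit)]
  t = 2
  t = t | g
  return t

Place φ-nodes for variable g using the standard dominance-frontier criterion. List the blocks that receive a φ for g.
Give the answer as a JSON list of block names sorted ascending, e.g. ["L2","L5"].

Answer: ["L1", "L7", "L8", "L9"]

Derivation:
idom tree: L1←L0 L2←L1 L3←L2 L4←L1 L5←L2 L6←L1 L7←L1 L8←L1 L9←L1
Join-block Dom:
  L1: preds {L0,L4}: {L0} ∩ {L0,L1,L4} = {L0}; idom=L0
  L4: preds {L1,L3}: {L0,L1} ∩ {L0,L1,L2,L3} = {L0,L1}; idom=L1
  L6: preds {L1,L4}: {L0,L1} ∩ {L0,L1,L4} = {L0,L1}; idom=L1
  L7: preds {L3,L6}: {L0,L1,L2,L3} ∩ {L0,L1,L6} = {L0,L1}; idom=L1
  L8: preds {L6,L7}: {L0,L1,L6} ∩ {L0,L1,L7} = {L0,L1}; idom=L1
  L9: preds {L3,L6,L7}: {L0,L1,L2,L3} ∩ {L0,L1,L6} ∩ {L0,L1,L7} = {L0,L1}; idom=L1

DF derivation:
  L1←L0: walk · to L0
  L1←L4: walk L4→L1 to L0
  L4←L1: walk · to L1
  L4←L3: walk L3→L2 to L1
  L6←L1: walk · to L1
  L6←L4: walk L4 to L1
  L7←L3: walk L3→L2 to L1
  L7←L6: walk L6 to L1
  L8←L6: walk L6 to L1
  L8←L7: walk L7 to L1
  L9←L3: walk L3→L2 to L1
  L9←L6: walk L6 to L1
  L9←L7: walk L7 to L1
  L0: DF=∅
  L1: DF={L1}
  L2: DF={L4,L7,L9}
  L3: DF={L4,L7,L9}
  L4: DF={L1,L6}
  L5: DF=∅
  L6: DF={L7,L8,L9}
  L7: DF={L8,L9}
  L8: DF=∅
  L9: DF=∅

φ for g: defs {L0,L1,L6}
  DF⁺ = {L1,L7,L8,L9}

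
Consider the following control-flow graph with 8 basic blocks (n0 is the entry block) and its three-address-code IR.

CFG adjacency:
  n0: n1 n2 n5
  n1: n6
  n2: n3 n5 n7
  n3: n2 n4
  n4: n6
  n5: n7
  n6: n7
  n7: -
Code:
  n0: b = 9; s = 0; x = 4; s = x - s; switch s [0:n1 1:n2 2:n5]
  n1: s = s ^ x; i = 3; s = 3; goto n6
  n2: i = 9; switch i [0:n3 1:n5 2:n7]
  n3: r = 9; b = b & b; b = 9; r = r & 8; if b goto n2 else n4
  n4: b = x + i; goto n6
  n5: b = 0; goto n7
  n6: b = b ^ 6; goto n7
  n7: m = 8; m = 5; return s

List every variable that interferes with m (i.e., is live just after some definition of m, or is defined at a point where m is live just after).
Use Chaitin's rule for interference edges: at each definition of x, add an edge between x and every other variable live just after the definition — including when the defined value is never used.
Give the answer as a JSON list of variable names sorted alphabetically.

Block summaries:
  n0 def {b,s,x} use ∅
  n1 def {i,s} use {s,x}
  n2 def {i} use ∅
  n3 def {b,r} use {b}
  n4 def {b} use {i,x}
  n5 def {b} use ∅
  n6 def {b} use {b}
  n7 def {m} use {s}

Liveness:
  n0 li=∅ lo={b,s,x}
  n1 li={b,s,x} lo={b,s}
  n2 li={b,s,x} lo={b,i,s,x}
  n3 li={b,i,s,x} lo={b,i,s,x}
  n4 li={i,s,x} lo={b,s}
  n5 li={s} lo={s}
  n6 li={b,s} lo={s}
  n7 li={s} lo=∅

Interfere edges:
  b: {i,r,s,x}
  i: {b,r,s,x}
  m: {s}
  r: {b,i,s,x}
  s: {b,i,m,r,x}
  x: {b,i,r,s}

N(m) = ["s"]

Answer: ["s"]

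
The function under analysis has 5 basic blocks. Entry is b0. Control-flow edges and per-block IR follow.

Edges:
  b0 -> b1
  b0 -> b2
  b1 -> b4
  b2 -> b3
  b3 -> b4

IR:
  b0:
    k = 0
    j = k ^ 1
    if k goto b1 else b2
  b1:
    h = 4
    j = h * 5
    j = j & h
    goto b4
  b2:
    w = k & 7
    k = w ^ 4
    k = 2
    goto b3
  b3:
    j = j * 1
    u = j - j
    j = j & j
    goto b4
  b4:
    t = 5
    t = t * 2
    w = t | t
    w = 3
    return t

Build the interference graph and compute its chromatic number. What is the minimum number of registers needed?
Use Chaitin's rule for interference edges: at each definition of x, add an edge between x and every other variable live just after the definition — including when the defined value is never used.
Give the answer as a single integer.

Block summaries:
  b0: def={j,k} ue=∅
  b1: def={h,j} ue=∅
  b2: def={k,w} ue={k}
  b3: def={j,u} ue={j}
  b4: def={t,w} ue=∅

Live sets:
  b0 li=∅ lo={j,k}
  b1 li=∅ lo=∅
  b2 li={j,k} lo={j}
  b3 li={j} lo=∅
  b4 li=∅ lo=∅

Interference:
  h — {j}
  j — {h,k,u,w}
  k — {j}
  t — {w}
  u — {j}
  w — {j,t}

Colouring:
  lower bound: {h,j} mutually conflict ⇒ χ ≥ 2
  2-colouring: r0={j,t}  r1={h,k,u,w}
  χ = 2

Answer: 2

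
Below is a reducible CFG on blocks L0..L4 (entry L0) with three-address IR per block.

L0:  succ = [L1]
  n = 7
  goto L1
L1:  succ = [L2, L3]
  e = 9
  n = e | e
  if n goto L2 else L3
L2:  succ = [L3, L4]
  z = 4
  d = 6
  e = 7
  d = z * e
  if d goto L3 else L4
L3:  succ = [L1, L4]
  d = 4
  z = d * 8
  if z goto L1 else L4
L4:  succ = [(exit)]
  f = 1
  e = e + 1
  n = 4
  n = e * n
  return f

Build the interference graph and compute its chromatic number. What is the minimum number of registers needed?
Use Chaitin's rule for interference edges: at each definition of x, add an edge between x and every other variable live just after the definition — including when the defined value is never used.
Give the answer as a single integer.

Per-block:
  L0: def={n} ue=∅
  L1: def={e,n} ue=∅
  L2: def={d,e,z} ue=∅
  L3: def={d,z} ue=∅
  L4: def={e,f,n} ue={e}

Backward fixpoint:
  L0: in=∅ out=∅
  L1: in=∅ out={e}
  L2: in=∅ out={e}
  L3: in={e} out={e}
  L4: in={e} out=∅

Interfere edges:
  d↔{e,z}
  e↔{d,f,n,z}
  f↔{e,n}
  n↔{e,f}
  z↔{d,e}

Chromatic number:
  {d,e,z} pairwise interfere (3-clique) ⇒ χ ≥ 3
  assign d→R1 e→R0 f→R1 n→R2 z→R2 — no edge inside a register ⇒ χ ≤ 3
  χ = 3

Answer: 3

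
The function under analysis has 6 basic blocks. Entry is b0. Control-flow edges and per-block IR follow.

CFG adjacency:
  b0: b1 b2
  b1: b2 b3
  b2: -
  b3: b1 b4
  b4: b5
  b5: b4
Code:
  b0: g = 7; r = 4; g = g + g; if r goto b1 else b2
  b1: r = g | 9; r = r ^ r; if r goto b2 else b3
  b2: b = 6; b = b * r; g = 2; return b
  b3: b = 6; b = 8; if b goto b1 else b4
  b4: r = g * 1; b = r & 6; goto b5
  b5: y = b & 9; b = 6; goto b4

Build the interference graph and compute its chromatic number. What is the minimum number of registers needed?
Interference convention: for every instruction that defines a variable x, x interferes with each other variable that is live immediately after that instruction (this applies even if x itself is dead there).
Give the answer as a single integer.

Block summaries:
  b0 def {g,r} use ∅
  b1 def {r} use {g}
  b2 def {b,g} use {r}
  b3 def {b} use ∅
  b4 def {b,r} use {g}
  b5 def {b,y} use {b}

Liveness:
  b0 li=∅ lo={g,r}
  b1 li={g} lo={g,r}
  b2 li={r} lo=∅
  b3 li={g} lo={g}
  b4 li={g} lo={b,g}
  b5 li={b,g} lo={g}

Interference:
  b: {g,r}
  g: {b,r,y}
  r: {b,g}
  y: {g}

Registers:
  clique {b,g,r} ⇒ need ≥ 3
  assign b→r1 g→r0 r→r2 y→r1 — no edge inside a register ⇒ χ ≤ 3
  χ = 3

Answer: 3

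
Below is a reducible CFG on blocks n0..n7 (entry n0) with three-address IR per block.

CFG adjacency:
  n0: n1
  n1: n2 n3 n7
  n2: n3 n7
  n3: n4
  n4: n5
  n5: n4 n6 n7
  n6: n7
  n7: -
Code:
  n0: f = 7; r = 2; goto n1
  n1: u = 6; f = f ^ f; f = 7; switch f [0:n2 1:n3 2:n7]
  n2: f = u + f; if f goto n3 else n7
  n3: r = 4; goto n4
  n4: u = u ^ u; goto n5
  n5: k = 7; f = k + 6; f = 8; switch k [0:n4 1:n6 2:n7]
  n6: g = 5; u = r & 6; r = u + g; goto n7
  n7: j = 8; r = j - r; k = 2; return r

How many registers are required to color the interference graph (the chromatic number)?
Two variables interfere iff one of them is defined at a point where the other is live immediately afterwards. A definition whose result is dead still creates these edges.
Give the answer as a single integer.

Answer: 4

Derivation:
Block summaries:
  n0: {f,r} / ∅
  n1: {f,u} / {f}
  n2: {f} / {f,u}
  n3: {r} / ∅
  n4: {u} / {u}
  n5: {f,k} / ∅
  n6: {g,r,u} / {r}
  n7: {j,k,r} / {r}

Liveness:
  live n0: ∅→{f,r}
  live n1: {f,r}→{f,r,u}
  live n2: {f,r,u}→{r,u}
  live n3: {u}→{r,u}
  live n4: {r,u}→{r,u}
  live n5: {r,u}→{r,u}
  live n6: {r}→{r}
  live n7: {r}→∅

Interfere edges:
  f — {k,r,u}
  g — {r,u}
  j — {r}
  k — {f,r,u}
  r — {f,g,j,k,u}
  u — {f,g,k,r}

Registers:
  clique {f,k,r,u} ⇒ need ≥ 4
  4-colouring: c0={r}  c1={j,u}  c2={f,g}  c3={k}
  χ = 4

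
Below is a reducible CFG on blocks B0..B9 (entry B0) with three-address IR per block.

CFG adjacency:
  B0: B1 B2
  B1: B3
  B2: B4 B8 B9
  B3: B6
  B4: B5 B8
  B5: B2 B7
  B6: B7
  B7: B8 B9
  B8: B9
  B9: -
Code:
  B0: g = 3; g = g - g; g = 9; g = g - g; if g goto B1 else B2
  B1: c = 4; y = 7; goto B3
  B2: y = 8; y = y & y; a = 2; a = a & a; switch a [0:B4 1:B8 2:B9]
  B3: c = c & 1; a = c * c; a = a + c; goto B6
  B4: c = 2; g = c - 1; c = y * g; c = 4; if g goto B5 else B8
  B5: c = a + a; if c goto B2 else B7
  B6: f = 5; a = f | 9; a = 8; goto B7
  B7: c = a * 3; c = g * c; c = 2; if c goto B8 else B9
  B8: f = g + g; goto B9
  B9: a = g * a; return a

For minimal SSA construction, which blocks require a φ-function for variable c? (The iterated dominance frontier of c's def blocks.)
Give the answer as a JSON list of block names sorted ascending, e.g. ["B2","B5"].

idom tree: B1←B0 B2←B0 B3←B1 B4←B2 B5←B4 B6←B3 B7←B0 B8←B0 B9←B0
Dom at joins:
  B2: preds {B0,B5}: {B0} ∩ {B0,B2,B4,B5} = {B0}; idom=B0
  B7: preds {B5,B6}: {B0,B2,B4,B5} ∩ {B0,B1,B3,B6} = {B0}; idom=B0
  B8: preds {B2,B4,B7}: {B0,B2} ∩ {B0,B2,B4} ∩ {B0,B7} = {B0}; idom=B0
  B9: preds {B2,B7,B8}: {B0,B2} ∩ {B0,B7} ∩ {B0,B8} = {B0}; idom=B0

Frontier:
  B2←B0: walk · to B0
  B2←B5: walk B5→B4→B2 to B0
  B7←B5: walk B5→B4→B2 to B0
  B7←B6: walk B6→B3→B1 to B0
  B8←B2: walk B2 to B0
  B8←B4: walk B4→B2 to B0
  B8←B7: walk B7 to B0
  B9←B2: walk B2 to B0
  B9←B7: walk B7 to B0
  B9←B8: walk B8 to B0
  B0: DF=∅
  B1: DF={B7}
  B2: DF={B2,B7,B8,B9}
  B3: DF={B7}
  B4: DF={B2,B7,B8}
  B5: DF={B2,B7}
  B6: DF={B7}
  B7: DF={B8,B9}
  B8: DF={B9}
  B9: DF=∅

φ for c: defs {B1,B3,B4,B5,B7}
  DF⁺ = {B2,B7,B8,B9}

Answer: ["B2", "B7", "B8", "B9"]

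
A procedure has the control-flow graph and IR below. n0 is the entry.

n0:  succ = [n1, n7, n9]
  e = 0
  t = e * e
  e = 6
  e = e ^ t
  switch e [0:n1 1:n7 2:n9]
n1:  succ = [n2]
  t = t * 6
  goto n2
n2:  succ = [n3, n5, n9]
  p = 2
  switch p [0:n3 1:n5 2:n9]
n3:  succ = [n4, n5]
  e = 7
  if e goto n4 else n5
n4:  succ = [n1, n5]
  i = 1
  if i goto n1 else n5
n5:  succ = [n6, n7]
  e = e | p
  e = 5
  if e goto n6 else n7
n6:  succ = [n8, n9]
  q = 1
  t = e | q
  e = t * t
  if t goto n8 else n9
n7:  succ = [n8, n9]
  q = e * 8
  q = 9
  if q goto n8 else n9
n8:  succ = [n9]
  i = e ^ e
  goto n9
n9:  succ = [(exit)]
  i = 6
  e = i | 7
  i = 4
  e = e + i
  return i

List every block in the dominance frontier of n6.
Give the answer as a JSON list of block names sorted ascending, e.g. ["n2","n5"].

idom tree: n1←n0 n2←n1 n3←n2 n4←n3 n5←n2 n6←n5 n7←n0 n8←n0 n9←n0
Dom at joins:
  n1: preds {n0,n4}: {n0} ∩ {n0,n1,n2,n3,n4} = {n0}; idom=n0
  n5: preds {n2,n3,n4}: {n0,n1,n2} ∩ {n0,n1,n2,n3} ∩ {n0,n1,n2,n3,n4} = {n0,n1,n2}; idom=n2
  n7: preds {n0,n5}: {n0} ∩ {n0,n1,n2,n5} = {n0}; idom=n0
  n8: preds {n6,n7}: {n0,n1,n2,n5,n6} ∩ {n0,n7} = {n0}; idom=n0
  n9: preds {n0,n2,n6,n7,n8}: {n0} ∩ {n0,n1,n2} ∩ {n0,n1,n2,n5,n6} ∩ {n0,n7} ∩ {n0,n8} = {n0}; idom=n0

DF walk-up:
  n1←n0: walk · to n0
  n1←n4: walk n4→n3→n2→n1 to n0
  n5←n2: walk · to n2
  n5←n3: walk n3 to n2
  n5←n4: walk n4→n3 to n2
  n7←n0: walk · to n0
  n7←n5: walk n5→n2→n1 to n0
  n8←n6: walk n6→n5→n2→n1 to n0
  n8←n7: walk n7 to n0
  n9←n0: walk · to n0
  n9←n2: walk n2→n1 to n0
  n9←n6: walk n6→n5→n2→n1 to n0
  n9←n7: walk n7 to n0
  n9←n8: walk n8 to n0
  n0: DF=∅
  n1: DF={n1,n7,n8,n9}
  n2: DF={n1,n7,n8,n9}
  n3: DF={n1,n5}
  n4: DF={n1,n5}
  n5: DF={n7,n8,n9}
  n6: DF={n8,n9}
  n7: DF={n8,n9}
  n8: DF={n9}
  n9: DF=∅

DF(n6) = ["n8", "n9"]

Answer: ["n8", "n9"]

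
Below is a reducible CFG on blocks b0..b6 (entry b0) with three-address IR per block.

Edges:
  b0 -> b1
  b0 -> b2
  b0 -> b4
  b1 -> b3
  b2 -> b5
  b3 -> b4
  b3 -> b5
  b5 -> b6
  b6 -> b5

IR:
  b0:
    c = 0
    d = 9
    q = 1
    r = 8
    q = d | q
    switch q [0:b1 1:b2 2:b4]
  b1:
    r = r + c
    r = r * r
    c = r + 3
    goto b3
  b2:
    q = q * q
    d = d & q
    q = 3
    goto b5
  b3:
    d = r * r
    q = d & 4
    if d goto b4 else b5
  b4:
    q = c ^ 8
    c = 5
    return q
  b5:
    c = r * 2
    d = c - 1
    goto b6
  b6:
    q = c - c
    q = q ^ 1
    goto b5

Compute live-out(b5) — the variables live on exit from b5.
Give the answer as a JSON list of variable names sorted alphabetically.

Answer: ["c", "r"]

Analysis:
Block summaries:
  b0: {c,d,q,r} / ∅
  b1: {c,r} / {c,r}
  b2: {d,q} / {d,q}
  b3: {d,q} / {r}
  b4: {c,q} / {c}
  b5: {c,d} / {r}
  b6: {q} / {c}

Backward fixpoint:
  b0 li=∅ lo={c,d,q,r}
  b1 li={c,r} lo={c,r}
  b2 li={d,q,r} lo={r}
  b3 li={c,r} lo={c,r}
  b4 li={c} lo=∅
  b5 li={r} lo={c,r}
  b6 li={c,r} lo={r}

live-out(b5) = ["c", "r"]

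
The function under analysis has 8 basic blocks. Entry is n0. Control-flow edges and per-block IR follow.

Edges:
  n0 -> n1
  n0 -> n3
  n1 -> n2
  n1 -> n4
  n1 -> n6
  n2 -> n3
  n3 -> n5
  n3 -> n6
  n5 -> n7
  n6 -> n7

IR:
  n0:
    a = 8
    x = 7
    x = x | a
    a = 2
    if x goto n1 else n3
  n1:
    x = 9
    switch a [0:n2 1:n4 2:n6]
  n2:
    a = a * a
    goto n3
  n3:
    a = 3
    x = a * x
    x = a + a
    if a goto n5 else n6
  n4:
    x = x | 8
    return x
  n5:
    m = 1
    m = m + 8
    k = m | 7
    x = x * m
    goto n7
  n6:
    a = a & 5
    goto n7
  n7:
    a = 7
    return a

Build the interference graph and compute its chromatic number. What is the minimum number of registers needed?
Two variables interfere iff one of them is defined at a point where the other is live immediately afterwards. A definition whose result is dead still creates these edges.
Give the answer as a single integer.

Answer: 3

Analysis:
def/use:
  n0 def {a,x} use ∅
  n1 def {x} use {a}
  n2 def {a} use {a}
  n3 def {a,x} use {x}
  n4 def {x} use {x}
  n5 def {k,m,x} use {x}
  n6 def {a} use {a}
  n7 def {a} use ∅

Live sets:
  n0 li=∅ lo={a,x}
  n1 li={a} lo={a,x}
  n2 li={a,x} lo={x}
  n3 li={x} lo={a,x}
  n4 li={x} lo=∅
  n5 li={x} lo=∅
  n6 li={a} lo=∅
  n7 li=∅ lo=∅

Interference:
  a: {x}
  k: {m,x}
  m: {k,x}
  x: {a,k,m}

Colouring:
  {k,m,x} pairwise interfere (3-clique) ⇒ χ ≥ 3
  assign a→R1 k→R1 m→R2 x→R0 — no edge inside a register ⇒ χ ≤ 3
  χ = 3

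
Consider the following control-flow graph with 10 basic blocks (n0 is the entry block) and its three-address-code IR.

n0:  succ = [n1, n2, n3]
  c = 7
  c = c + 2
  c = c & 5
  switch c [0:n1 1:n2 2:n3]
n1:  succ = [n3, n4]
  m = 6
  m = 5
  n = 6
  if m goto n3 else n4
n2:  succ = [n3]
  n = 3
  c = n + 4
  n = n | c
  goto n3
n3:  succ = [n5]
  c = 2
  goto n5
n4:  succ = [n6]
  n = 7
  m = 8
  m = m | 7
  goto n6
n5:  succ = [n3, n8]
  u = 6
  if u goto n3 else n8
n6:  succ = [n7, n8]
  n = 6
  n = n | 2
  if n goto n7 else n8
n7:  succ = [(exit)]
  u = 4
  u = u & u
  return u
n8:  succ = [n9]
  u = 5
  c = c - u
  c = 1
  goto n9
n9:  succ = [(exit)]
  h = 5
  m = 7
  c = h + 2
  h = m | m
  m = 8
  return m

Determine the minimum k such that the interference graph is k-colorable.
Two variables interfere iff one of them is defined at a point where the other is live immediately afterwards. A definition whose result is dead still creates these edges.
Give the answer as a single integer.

Per-block:
  n0 def {c} use ∅
  n1 def {m,n} use ∅
  n2 def {c,n} use ∅
  n3 def {c} use ∅
  n4 def {m,n} use ∅
  n5 def {u} use ∅
  n6 def {n} use ∅
  n7 def {u} use ∅
  n8 def {c,u} use {c}
  n9 def {c,h,m} use ∅

Liveness:
  live n0: ∅→{c}
  live n1: {c}→{c}
  live n2: ∅→∅
  live n3: ∅→{c}
  live n4: {c}→{c}
  live n5: {c}→{c}
  live n6: {c}→{c}
  live n7: ∅→∅
  live n8: {c}→∅
  live n9: ∅→∅

Interfere edges:
  c — {m,n,u}
  h — {m}
  m — {c,h,n}
  n — {c,m}
  u — {c}

Chromatic number:
  lower bound: {c,m,n} mutually conflict ⇒ χ ≥ 3
  3-colouring: c0={c,h}  c1={m,u}  c2={n}
  χ = 3

Answer: 3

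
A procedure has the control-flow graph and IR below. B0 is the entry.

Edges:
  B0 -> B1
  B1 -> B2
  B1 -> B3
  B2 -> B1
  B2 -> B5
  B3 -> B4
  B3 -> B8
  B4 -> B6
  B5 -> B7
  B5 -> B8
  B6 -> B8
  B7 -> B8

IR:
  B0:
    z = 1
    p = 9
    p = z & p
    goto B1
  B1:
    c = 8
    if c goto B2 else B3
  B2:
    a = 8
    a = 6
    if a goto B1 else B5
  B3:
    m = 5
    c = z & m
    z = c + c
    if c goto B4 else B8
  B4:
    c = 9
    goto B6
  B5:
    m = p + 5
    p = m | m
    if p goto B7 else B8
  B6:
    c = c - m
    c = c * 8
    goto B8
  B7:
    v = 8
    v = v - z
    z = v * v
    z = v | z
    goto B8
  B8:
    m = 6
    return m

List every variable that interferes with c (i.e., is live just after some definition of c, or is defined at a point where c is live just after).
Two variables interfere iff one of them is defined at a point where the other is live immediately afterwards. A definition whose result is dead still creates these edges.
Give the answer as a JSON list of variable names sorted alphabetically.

Per-block:
  B0 def {p,z} use ∅
  B1 def {c} use ∅
  B2 def {a} use ∅
  B3 def {c,m,z} use {z}
  B4 def {c} use ∅
  B5 def {m,p} use {p}
  B6 def {c} use {c,m}
  B7 def {v,z} use {z}
  B8 def {m} use ∅

Live sets:
  B0: in=∅ out={p,z}
  B1: in={p,z} out={p,z}
  B2: in={p,z} out={p,z}
  B3: in={z} out={m}
  B4: in={m} out={c,m}
  B5: in={p,z} out={z}
  B6: in={c,m} out=∅
  B7: in={z} out=∅
  B8: in=∅ out=∅

Interference:
  a↔{p,z}
  c↔{m,p,z}
  m↔{c,z}
  p↔{a,c,z}
  v↔{z}
  z↔{a,c,m,p,v}

N(c) = ["m", "p", "z"]

Answer: ["m", "p", "z"]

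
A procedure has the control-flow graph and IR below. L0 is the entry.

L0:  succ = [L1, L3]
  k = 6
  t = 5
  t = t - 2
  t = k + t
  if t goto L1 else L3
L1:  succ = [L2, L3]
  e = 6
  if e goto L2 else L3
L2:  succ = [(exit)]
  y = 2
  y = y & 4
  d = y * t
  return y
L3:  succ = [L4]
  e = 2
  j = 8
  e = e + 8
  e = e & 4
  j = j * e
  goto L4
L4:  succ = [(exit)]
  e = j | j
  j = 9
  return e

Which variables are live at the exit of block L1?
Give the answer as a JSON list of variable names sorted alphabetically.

Answer: ["t"]

Analysis:
Per-block:
  L0: {k,t} / ∅
  L1: {e} / ∅
  L2: {d,y} / {t}
  L3: {e,j} / ∅
  L4: {e,j} / {j}

Live sets:
  live L0: ∅→{t}
  live L1: {t}→{t}
  live L2: {t}→∅
  live L3: ∅→{j}
  live L4: {j}→∅

live-out(L1) = ["t"]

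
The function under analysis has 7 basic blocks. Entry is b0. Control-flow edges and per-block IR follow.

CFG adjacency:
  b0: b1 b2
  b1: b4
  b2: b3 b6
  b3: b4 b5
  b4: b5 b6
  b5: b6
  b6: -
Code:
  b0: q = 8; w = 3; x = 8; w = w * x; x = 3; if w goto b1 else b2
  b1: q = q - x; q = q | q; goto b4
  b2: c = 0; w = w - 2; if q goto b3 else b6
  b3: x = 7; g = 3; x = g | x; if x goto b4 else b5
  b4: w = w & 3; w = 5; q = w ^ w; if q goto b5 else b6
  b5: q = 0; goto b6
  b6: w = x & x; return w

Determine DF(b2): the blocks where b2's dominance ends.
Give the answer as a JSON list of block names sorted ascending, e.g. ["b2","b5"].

idom tree: b1←b0 b2←b0 b3←b2 b4←b0 b5←b0 b6←b0
Join-block Dom:
  b4: preds {b1,b3}: {b0,b1} ∩ {b0,b2,b3} = {b0}; idom=b0
  b5: preds {b3,b4}: {b0,b2,b3} ∩ {b0,b4} = {b0}; idom=b0
  b6: preds {b2,b4,b5}: {b0,b2} ∩ {b0,b4} ∩ {b0,b5} = {b0}; idom=b0

Frontier:
  b4←b1: walk b1 to b0
  b4←b3: walk b3→b2 to b0
  b5←b3: walk b3→b2 to b0
  b5←b4: walk b4 to b0
  b6←b2: walk b2 to b0
  b6←b4: walk b4 to b0
  b6←b5: walk b5 to b0
  b0: DF=∅
  b1: DF={b4}
  b2: DF={b4,b5,b6}
  b3: DF={b4,b5}
  b4: DF={b5,b6}
  b5: DF={b6}
  b6: DF=∅

DF(b2) = ["b4", "b5", "b6"]

Answer: ["b4", "b5", "b6"]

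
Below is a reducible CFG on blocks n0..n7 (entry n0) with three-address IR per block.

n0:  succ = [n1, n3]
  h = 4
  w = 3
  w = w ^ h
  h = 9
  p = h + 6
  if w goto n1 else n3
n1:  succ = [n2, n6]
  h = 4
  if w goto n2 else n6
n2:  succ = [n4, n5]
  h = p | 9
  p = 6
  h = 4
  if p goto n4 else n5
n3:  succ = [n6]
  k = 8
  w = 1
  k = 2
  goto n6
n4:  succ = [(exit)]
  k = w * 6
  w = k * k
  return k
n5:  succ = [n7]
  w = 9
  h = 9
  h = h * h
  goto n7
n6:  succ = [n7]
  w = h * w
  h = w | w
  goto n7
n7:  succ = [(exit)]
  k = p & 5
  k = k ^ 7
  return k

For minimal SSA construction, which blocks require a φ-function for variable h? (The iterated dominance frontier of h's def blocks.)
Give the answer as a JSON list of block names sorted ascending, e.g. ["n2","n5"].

Answer: ["n6", "n7"]

Working:
idom tree: n1←n0 n2←n1 n3←n0 n4←n2 n5←n2 n6←n0 n7←n0
Dom at joins:
  n6: preds {n1,n3}: {n0,n1} ∩ {n0,n3} = {n0}; idom=n0
  n7: preds {n5,n6}: {n0,n1,n2,n5} ∩ {n0,n6} = {n0}; idom=n0

Frontier:
  n6←n1: walk n1 to n0
  n6←n3: walk n3 to n0
  n7←n5: walk n5→n2→n1 to n0
  n7←n6: walk n6 to n0
  DF(n0)=∅
  DF(n1)={n6,n7}
  DF(n2)={n7}
  DF(n3)={n6}
  DF(n4)=∅
  DF(n5)={n7}
  DF(n6)={n7}
  DF(n7)=∅

φ for h: defs {n0,n1,n2,n5,n6}
  DF⁺ = {n6,n7}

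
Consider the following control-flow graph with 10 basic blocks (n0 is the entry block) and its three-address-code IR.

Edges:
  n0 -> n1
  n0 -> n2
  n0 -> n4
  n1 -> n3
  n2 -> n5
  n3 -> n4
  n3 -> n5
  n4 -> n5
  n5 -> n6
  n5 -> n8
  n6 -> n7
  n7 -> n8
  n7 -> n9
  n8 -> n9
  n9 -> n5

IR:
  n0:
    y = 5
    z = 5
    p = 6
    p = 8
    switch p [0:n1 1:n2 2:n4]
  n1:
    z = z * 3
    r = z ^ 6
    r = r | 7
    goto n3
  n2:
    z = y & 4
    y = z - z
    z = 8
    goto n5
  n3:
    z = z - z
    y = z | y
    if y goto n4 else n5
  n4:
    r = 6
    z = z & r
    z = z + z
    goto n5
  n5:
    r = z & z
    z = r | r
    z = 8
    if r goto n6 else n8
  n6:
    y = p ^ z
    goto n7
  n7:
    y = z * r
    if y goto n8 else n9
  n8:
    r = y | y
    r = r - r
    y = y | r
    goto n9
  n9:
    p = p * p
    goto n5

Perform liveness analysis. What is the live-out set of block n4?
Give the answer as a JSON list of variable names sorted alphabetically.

def/use:
  n0: def={p,y,z} ue=∅
  n1: def={r,z} ue={z}
  n2: def={y,z} ue={y}
  n3: def={y,z} ue={y,z}
  n4: def={r,z} ue={z}
  n5: def={r,z} ue={z}
  n6: def={y} ue={p,z}
  n7: def={y} ue={r,z}
  n8: def={r,y} ue={y}
  n9: def={p} ue={p}

Liveness:
  n0: in=∅ out={p,y,z}
  n1: in={p,y,z} out={p,y,z}
  n2: in={p,y} out={p,y,z}
  n3: in={p,y,z} out={p,y,z}
  n4: in={p,y,z} out={p,y,z}
  n5: in={p,y,z} out={p,r,y,z}
  n6: in={p,r,z} out={p,r,z}
  n7: in={p,r,z} out={p,y,z}
  n8: in={p,y,z} out={p,y,z}
  n9: in={p,y,z} out={p,y,z}

live-out(n4) = ["p", "y", "z"]

Answer: ["p", "y", "z"]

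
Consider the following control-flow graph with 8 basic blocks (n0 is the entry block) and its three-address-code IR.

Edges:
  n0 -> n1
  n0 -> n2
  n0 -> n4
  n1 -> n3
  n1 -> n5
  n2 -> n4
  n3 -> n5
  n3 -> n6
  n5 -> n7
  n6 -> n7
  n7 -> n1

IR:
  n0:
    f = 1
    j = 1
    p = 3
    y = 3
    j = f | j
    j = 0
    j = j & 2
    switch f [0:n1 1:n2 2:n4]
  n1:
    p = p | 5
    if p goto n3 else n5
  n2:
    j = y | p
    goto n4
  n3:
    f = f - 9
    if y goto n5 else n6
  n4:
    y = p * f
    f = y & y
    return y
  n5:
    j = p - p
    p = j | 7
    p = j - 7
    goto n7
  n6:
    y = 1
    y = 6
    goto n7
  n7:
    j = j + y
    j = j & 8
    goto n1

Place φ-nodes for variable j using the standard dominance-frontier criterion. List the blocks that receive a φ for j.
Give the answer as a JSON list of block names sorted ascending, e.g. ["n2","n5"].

idom tree: n1←n0 n2←n0 n3←n1 n4←n0 n5←n1 n6←n3 n7←n1
Join-block Dom:
  n1: preds {n0,n7}: {n0} ∩ {n0,n1,n7} = {n0}; idom=n0
  n4: preds {n0,n2}: {n0} ∩ {n0,n2} = {n0}; idom=n0
  n5: preds {n1,n3}: {n0,n1} ∩ {n0,n1,n3} = {n0,n1}; idom=n1
  n7: preds {n5,n6}: {n0,n1,n5} ∩ {n0,n1,n3,n6} = {n0,n1}; idom=n1

Frontier:
  join n1 pred n0: · stop@n0
  join n1 pred n7: n7→n1 stop@n0
  join n4 pred n0: · stop@n0
  join n4 pred n2: n2 stop@n0
  join n5 pred n1: · stop@n1
  join n5 pred n3: n3 stop@n1
  join n7 pred n5: n5 stop@n1
  join n7 pred n6: n6→n3 stop@n1
  n0 → ∅
  n1 → {n1}
  n2 → {n4}
  n3 → {n5,n7}
  n4 → ∅
  n5 → {n7}
  n6 → {n7}
  n7 → {n1}

φ for j: defs {n0,n2,n5,n7}
  DF⁺ = {n1,n4,n7}

Answer: ["n1", "n4", "n7"]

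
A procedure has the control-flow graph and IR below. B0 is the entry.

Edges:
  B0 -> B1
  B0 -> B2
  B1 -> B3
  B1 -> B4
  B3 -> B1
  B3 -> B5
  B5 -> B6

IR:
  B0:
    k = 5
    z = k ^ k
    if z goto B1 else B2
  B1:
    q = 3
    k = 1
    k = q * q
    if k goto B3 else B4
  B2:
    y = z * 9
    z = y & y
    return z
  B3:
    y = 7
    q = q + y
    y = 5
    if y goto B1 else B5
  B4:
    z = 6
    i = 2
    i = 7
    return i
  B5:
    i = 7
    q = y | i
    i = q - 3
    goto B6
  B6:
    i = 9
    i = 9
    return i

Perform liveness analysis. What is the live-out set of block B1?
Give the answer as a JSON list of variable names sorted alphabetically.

Answer: ["q"]

Working:
Per-block:
  B0: def={k,z} ue=∅
  B1: def={k,q} ue=∅
  B2: def={y,z} ue={z}
  B3: def={q,y} ue={q}
  B4: def={i,z} ue=∅
  B5: def={i,q} ue={y}
  B6: def={i} ue=∅

Live sets:
  B0: in=∅ out={z}
  B1: in=∅ out={q}
  B2: in={z} out=∅
  B3: in={q} out={y}
  B4: in=∅ out=∅
  B5: in={y} out=∅
  B6: in=∅ out=∅

live-out(B1) = ["q"]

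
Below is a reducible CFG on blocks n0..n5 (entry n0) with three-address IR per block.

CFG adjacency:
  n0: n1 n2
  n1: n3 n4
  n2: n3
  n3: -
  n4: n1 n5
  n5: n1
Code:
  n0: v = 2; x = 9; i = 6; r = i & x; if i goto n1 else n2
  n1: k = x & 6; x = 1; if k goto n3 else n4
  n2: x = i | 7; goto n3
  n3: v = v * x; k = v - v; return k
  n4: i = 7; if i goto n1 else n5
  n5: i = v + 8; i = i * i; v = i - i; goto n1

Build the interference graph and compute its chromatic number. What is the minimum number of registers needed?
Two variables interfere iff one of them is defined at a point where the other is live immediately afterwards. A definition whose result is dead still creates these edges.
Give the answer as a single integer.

Answer: 4

Working:
def/use:
  n0: def={i,r,v,x} ue=∅
  n1: def={k,x} ue={x}
  n2: def={x} ue={i}
  n3: def={k,v} ue={v,x}
  n4: def={i} ue=∅
  n5: def={i,v} ue={v}

Live sets:
  n0 li=∅ lo={i,v,x}
  n1 li={v,x} lo={v,x}
  n2 li={i,v} lo={v,x}
  n3 li={v,x} lo=∅
  n4 li={v,x} lo={v,x}
  n5 li={v,x} lo={v,x}

Interference:
  i↔{r,v,x}
  k↔{v,x}
  r↔{i,v,x}
  v↔{i,k,r,x}
  x↔{i,k,r,v}

Colouring:
  clique {i,r,v,x} ⇒ need ≥ 4
  4-colouring: r0={v}  r1={x}  r2={i,k}  r3={r}
  χ = 4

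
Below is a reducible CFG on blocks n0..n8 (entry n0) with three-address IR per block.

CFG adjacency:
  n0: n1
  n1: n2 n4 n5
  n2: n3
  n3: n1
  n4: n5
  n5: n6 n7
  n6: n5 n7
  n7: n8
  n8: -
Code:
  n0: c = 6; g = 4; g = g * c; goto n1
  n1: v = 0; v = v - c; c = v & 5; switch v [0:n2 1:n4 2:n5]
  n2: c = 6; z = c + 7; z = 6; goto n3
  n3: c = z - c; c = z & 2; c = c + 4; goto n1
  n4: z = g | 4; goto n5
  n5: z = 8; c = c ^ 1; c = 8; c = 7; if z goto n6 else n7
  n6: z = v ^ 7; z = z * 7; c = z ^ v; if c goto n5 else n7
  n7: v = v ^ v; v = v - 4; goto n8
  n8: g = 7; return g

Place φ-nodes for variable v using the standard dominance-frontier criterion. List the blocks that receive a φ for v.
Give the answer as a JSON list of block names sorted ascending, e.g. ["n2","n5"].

idom tree: n1←n0 n2←n1 n3←n2 n4←n1 n5←n1 n6←n5 n7←n5 n8←n7
Dom at joins:
  n1: preds {n0,n3}: {n0} ∩ {n0,n1,n2,n3} = {n0}; idom=n0
  n5: preds {n1,n4,n6}: {n0,n1} ∩ {n0,n1,n4} ∩ {n0,n1,n5,n6} = {n0,n1}; idom=n1
  n7: preds {n5,n6}: {n0,n1,n5} ∩ {n0,n1,n5,n6} = {n0,n1,n5}; idom=n5

DF derivation:
  join n1 pred n0: · stop@n0
  join n1 pred n3: n3→n2→n1 stop@n0
  join n5 pred n1: · stop@n1
  join n5 pred n4: n4 stop@n1
  join n5 pred n6: n6→n5 stop@n1
  join n7 pred n5: · stop@n5
  join n7 pred n6: n6 stop@n5
  n0: DF=∅
  n1: DF={n1}
  n2: DF={n1}
  n3: DF={n1}
  n4: DF={n5}
  n5: DF={n5}
  n6: DF={n5,n7}
  n7: DF=∅
  n8: DF=∅

φ for v: defs {n1,n7}
  DF⁺ = {n1}

Answer: ["n1"]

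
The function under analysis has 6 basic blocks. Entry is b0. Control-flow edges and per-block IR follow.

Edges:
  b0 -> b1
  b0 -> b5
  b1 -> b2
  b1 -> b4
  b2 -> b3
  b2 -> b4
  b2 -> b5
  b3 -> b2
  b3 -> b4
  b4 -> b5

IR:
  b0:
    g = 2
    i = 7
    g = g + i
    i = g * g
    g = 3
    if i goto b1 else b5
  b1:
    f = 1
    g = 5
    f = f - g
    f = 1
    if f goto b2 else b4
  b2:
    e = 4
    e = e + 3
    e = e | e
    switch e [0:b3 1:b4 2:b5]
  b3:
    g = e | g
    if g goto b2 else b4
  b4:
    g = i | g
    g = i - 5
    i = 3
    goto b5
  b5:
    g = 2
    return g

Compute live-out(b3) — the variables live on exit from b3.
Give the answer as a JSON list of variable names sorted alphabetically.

Per-block:
  b0: def={g,i} ue=∅
  b1: def={f,g} ue=∅
  b2: def={e} ue=∅
  b3: def={g} ue={e,g}
  b4: def={g,i} ue={g,i}
  b5: def={g} ue=∅

Backward fixpoint:
  b0 li=∅ lo={i}
  b1 li={i} lo={g,i}
  b2 li={g,i} lo={e,g,i}
  b3 li={e,g,i} lo={g,i}
  b4 li={g,i} lo=∅
  b5 li=∅ lo=∅

live-out(b3) = ["g", "i"]

Answer: ["g", "i"]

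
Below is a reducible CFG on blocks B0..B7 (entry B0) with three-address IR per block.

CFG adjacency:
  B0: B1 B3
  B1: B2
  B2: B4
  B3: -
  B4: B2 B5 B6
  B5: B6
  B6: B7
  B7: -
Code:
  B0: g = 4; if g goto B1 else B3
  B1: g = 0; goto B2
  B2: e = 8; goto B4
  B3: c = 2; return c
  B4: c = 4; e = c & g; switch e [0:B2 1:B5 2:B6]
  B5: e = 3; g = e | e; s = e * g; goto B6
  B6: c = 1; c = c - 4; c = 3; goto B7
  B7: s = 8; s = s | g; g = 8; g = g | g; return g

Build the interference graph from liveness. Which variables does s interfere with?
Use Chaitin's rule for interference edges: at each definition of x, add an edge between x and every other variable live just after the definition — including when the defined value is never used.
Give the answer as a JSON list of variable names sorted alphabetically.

Answer: ["g"]

Analysis:
Per-block:
  B0: {g} / ∅
  B1: {g} / ∅
  B2: {e} / ∅
  B3: {c} / ∅
  B4: {c,e} / {g}
  B5: {e,g,s} / ∅
  B6: {c} / ∅
  B7: {g,s} / {g}

Live sets:
  live B0: ∅→∅
  live B1: ∅→{g}
  live B2: {g}→{g}
  live B3: ∅→∅
  live B4: {g}→{g}
  live B5: ∅→{g}
  live B6: {g}→{g}
  live B7: {g}→∅

Interference:
  c↔{g}
  e↔{g}
  g↔{c,e,s}
  s↔{g}

N(s) = ["g"]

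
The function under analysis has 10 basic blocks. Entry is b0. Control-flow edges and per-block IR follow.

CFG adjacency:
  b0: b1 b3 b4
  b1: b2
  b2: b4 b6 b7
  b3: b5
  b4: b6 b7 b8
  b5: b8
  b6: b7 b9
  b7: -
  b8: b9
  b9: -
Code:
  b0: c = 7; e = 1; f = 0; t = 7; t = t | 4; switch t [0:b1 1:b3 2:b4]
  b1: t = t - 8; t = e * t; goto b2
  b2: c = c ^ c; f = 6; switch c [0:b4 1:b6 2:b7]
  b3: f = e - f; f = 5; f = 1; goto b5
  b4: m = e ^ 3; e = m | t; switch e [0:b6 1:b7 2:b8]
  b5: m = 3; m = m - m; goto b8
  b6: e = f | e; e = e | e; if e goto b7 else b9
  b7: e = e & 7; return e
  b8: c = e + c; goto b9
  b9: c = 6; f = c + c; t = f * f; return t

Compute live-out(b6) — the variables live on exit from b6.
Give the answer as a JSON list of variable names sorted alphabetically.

Answer: ["e"]

Working:
def/use:
  b0: {c,e,f,t} / ∅
  b1: {t} / {e,t}
  b2: {c,f} / {c}
  b3: {f} / {e,f}
  b4: {e,m} / {e,t}
  b5: {m} / ∅
  b6: {e} / {e,f}
  b7: {e} / {e}
  b8: {c} / {c,e}
  b9: {c,f,t} / ∅

Live sets:
  b0: in=∅ out={c,e,f,t}
  b1: in={c,e,t} out={c,e,t}
  b2: in={c,e,t} out={c,e,f,t}
  b3: in={c,e,f} out={c,e}
  b4: in={c,e,f,t} out={c,e,f}
  b5: in={c,e} out={c,e}
  b6: in={e,f} out={e}
  b7: in={e} out=∅
  b8: in={c,e} out=∅
  b9: in=∅ out=∅

live-out(b6) = ["e"]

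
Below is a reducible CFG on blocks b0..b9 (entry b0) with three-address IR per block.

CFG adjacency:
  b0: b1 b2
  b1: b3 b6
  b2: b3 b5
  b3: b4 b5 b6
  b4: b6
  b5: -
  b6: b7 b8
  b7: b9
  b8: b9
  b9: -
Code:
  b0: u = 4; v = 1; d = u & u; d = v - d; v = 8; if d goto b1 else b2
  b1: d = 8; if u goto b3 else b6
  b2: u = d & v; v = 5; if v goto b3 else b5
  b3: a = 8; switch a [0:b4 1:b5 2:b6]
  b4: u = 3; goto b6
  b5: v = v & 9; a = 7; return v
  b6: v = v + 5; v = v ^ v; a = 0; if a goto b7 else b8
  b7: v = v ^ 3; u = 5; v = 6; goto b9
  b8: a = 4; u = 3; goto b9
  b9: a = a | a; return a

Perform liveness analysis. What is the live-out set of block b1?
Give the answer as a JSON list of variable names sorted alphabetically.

Answer: ["v"]

Working:
Per-block:
  b0: {d,u,v} / ∅
  b1: {d} / {u}
  b2: {u,v} / {d,v}
  b3: {a} / ∅
  b4: {u} / ∅
  b5: {a,v} / {v}
  b6: {a,v} / {v}
  b7: {u,v} / {v}
  b8: {a,u} / ∅
  b9: {a} / {a}

Liveness:
  b0: in=∅ out={d,u,v}
  b1: in={u,v} out={v}
  b2: in={d,v} out={v}
  b3: in={v} out={v}
  b4: in={v} out={v}
  b5: in={v} out=∅
  b6: in={v} out={a,v}
  b7: in={a,v} out={a}
  b8: in=∅ out={a}
  b9: in={a} out=∅

live-out(b1) = ["v"]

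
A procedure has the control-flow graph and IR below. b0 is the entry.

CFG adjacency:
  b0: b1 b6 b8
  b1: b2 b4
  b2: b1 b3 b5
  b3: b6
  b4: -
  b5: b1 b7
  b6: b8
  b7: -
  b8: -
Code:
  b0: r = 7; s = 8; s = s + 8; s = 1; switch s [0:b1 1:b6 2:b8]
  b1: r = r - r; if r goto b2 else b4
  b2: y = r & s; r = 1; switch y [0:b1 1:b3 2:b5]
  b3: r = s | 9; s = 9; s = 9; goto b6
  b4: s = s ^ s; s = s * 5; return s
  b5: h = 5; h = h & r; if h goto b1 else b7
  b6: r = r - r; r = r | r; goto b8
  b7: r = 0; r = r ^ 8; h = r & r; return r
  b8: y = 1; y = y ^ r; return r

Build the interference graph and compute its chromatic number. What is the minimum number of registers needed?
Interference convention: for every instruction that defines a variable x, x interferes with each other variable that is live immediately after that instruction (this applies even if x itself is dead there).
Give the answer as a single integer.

Block summaries:
  b0 def {r,s} use ∅
  b1 def {r} use {r}
  b2 def {r,y} use {r,s}
  b3 def {r,s} use {s}
  b4 def {s} use {s}
  b5 def {h} use {r}
  b6 def {r} use {r}
  b7 def {h,r} use ∅
  b8 def {y} use {r}

Backward fixpoint:
  b0: in=∅ out={r,s}
  b1: in={r,s} out={r,s}
  b2: in={r,s} out={r,s}
  b3: in={s} out={r}
  b4: in={s} out=∅
  b5: in={r,s} out={r,s}
  b6: in={r} out={r}
  b7: in=∅ out=∅
  b8: in={r} out=∅

Conflict graph:
  h: {r,s}
  r: {h,s,y}
  s: {h,r,y}
  y: {r,s}

Chromatic number:
  {h,r,s} pairwise interfere (3-clique) ⇒ χ ≥ 3
  3-colouring: r0={r}  r1={s}  r2={h,y}
  χ = 3

Answer: 3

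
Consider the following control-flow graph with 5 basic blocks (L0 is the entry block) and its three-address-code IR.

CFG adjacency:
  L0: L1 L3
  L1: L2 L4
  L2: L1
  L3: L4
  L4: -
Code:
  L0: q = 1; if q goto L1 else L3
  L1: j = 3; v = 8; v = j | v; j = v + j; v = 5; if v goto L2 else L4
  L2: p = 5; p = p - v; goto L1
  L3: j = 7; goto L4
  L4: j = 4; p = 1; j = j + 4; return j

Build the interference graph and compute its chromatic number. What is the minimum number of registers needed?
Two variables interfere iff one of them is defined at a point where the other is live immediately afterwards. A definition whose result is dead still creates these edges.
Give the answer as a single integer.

Answer: 3

Analysis:
Block summaries:
  L0 def {q} use ∅
  L1 def {j,v} use ∅
  L2 def {p} use {v}
  L3 def {j} use ∅
  L4 def {j,p} use ∅

Backward fixpoint:
  live L0: ∅→∅
  live L1: ∅→{v}
  live L2: {v}→∅
  live L3: ∅→∅
  live L4: ∅→∅

Conflict graph:
  j: {p,v}
  p: {j,v}
  q: ∅
  v: {j,p}

Chromatic number:
  clique {j,p,v} ⇒ need ≥ 3
  3-colouring: r0={j,q}  r1={p}  r2={v}
  χ = 3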